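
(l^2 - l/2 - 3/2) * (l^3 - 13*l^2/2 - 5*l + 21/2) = l^5 - 7*l^4 - 13*l^3/4 + 91*l^2/4 + 9*l/4 - 63/4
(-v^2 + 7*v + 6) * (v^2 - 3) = -v^4 + 7*v^3 + 9*v^2 - 21*v - 18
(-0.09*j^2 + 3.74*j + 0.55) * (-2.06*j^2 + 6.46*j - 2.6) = 0.1854*j^4 - 8.2858*j^3 + 23.2614*j^2 - 6.171*j - 1.43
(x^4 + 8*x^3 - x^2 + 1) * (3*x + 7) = 3*x^5 + 31*x^4 + 53*x^3 - 7*x^2 + 3*x + 7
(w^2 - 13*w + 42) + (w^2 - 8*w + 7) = 2*w^2 - 21*w + 49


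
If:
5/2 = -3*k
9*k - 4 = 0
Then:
No Solution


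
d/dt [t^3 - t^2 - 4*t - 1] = 3*t^2 - 2*t - 4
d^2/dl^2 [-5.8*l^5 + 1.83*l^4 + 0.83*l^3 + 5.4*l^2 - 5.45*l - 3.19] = -116.0*l^3 + 21.96*l^2 + 4.98*l + 10.8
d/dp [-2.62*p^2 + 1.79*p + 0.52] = 1.79 - 5.24*p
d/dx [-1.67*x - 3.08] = -1.67000000000000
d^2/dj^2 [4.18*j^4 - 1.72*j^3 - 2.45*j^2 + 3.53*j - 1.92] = 50.16*j^2 - 10.32*j - 4.9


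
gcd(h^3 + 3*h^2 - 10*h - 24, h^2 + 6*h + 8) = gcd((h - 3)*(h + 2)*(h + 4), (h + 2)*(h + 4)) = h^2 + 6*h + 8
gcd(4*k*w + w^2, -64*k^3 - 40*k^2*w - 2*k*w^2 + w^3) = 4*k + w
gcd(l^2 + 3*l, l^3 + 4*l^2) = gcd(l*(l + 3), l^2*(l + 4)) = l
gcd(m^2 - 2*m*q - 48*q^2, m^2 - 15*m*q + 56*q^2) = -m + 8*q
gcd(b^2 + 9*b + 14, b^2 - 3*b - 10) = b + 2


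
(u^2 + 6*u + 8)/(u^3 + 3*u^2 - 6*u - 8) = (u + 2)/(u^2 - u - 2)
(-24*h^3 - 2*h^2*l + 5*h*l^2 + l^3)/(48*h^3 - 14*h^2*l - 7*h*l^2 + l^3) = (-4*h - l)/(8*h - l)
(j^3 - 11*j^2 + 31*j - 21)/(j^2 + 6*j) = (j^3 - 11*j^2 + 31*j - 21)/(j*(j + 6))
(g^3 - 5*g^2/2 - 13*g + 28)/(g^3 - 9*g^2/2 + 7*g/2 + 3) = (2*g^2 - g - 28)/(2*g^2 - 5*g - 3)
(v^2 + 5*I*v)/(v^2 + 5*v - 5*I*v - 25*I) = v*(v + 5*I)/(v^2 + 5*v*(1 - I) - 25*I)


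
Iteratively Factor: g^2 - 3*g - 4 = (g - 4)*(g + 1)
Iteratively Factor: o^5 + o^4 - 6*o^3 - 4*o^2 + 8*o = (o - 1)*(o^4 + 2*o^3 - 4*o^2 - 8*o) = (o - 2)*(o - 1)*(o^3 + 4*o^2 + 4*o) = (o - 2)*(o - 1)*(o + 2)*(o^2 + 2*o) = o*(o - 2)*(o - 1)*(o + 2)*(o + 2)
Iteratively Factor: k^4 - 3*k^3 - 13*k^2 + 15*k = (k)*(k^3 - 3*k^2 - 13*k + 15) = k*(k - 5)*(k^2 + 2*k - 3) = k*(k - 5)*(k - 1)*(k + 3)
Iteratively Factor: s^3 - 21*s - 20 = (s - 5)*(s^2 + 5*s + 4) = (s - 5)*(s + 1)*(s + 4)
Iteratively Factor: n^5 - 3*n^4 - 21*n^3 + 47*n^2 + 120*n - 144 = (n - 4)*(n^4 + n^3 - 17*n^2 - 21*n + 36) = (n - 4)*(n + 3)*(n^3 - 2*n^2 - 11*n + 12) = (n - 4)*(n + 3)^2*(n^2 - 5*n + 4) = (n - 4)^2*(n + 3)^2*(n - 1)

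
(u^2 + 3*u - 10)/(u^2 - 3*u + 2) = (u + 5)/(u - 1)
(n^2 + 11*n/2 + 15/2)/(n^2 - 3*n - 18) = (n + 5/2)/(n - 6)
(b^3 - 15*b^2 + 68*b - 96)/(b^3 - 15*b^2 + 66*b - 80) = (b^2 - 7*b + 12)/(b^2 - 7*b + 10)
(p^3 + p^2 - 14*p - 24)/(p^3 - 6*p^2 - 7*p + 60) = (p + 2)/(p - 5)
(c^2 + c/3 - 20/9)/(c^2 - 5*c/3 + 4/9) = (3*c + 5)/(3*c - 1)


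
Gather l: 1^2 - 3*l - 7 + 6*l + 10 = 3*l + 4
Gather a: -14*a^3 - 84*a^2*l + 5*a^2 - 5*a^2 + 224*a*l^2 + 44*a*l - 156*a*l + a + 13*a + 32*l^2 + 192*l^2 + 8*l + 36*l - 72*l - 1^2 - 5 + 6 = -14*a^3 - 84*a^2*l + a*(224*l^2 - 112*l + 14) + 224*l^2 - 28*l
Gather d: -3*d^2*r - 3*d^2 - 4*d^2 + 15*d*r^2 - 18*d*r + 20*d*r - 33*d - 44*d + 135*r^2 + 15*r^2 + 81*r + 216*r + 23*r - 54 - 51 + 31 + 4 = d^2*(-3*r - 7) + d*(15*r^2 + 2*r - 77) + 150*r^2 + 320*r - 70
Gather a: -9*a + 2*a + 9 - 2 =7 - 7*a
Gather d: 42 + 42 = 84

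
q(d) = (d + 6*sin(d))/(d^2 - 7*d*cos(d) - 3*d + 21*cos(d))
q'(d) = (d + 6*sin(d))*(-7*d*sin(d) - 2*d + 21*sin(d) + 7*cos(d) + 3)/(d^2 - 7*d*cos(d) - 3*d + 21*cos(d))^2 + (6*cos(d) + 1)/(d^2 - 7*d*cos(d) - 3*d + 21*cos(d)) = ((d + 6*sin(d))*(-7*d*sin(d) - 2*d + 21*sin(d) + 7*cos(d) + 3) + (6*cos(d) + 1)*(d^2 - 7*d*cos(d) - 3*d + 21*cos(d)))/((d - 3)^2*(d - 7*cos(d))^2)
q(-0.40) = -0.12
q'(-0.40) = 0.28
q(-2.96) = 0.17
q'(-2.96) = 0.25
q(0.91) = 0.80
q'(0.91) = 2.58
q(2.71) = -1.98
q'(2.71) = -4.29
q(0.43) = 0.19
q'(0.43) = 0.63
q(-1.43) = -0.69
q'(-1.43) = 1.71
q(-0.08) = -0.03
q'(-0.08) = 0.31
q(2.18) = -1.40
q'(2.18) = 0.30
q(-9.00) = -0.36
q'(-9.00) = 0.09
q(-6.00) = -0.04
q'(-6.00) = 0.05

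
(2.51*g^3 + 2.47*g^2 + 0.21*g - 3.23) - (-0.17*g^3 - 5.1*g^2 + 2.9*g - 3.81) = 2.68*g^3 + 7.57*g^2 - 2.69*g + 0.58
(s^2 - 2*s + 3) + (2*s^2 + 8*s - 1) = 3*s^2 + 6*s + 2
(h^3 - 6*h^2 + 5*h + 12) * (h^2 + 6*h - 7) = h^5 - 38*h^3 + 84*h^2 + 37*h - 84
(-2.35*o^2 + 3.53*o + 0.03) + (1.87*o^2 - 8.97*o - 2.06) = -0.48*o^2 - 5.44*o - 2.03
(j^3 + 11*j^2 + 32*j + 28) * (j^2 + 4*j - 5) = j^5 + 15*j^4 + 71*j^3 + 101*j^2 - 48*j - 140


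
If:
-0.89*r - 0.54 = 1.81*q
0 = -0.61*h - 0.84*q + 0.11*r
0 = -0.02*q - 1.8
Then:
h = 156.83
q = -90.00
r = 182.43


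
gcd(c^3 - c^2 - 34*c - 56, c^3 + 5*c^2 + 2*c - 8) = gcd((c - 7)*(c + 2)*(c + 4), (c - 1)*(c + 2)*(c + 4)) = c^2 + 6*c + 8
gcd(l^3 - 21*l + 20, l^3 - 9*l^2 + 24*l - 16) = l^2 - 5*l + 4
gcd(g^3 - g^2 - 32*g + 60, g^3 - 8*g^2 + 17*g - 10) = g^2 - 7*g + 10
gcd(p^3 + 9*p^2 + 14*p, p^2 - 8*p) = p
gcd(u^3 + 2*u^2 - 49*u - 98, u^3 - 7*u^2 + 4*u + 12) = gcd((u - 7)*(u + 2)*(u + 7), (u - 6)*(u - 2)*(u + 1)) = 1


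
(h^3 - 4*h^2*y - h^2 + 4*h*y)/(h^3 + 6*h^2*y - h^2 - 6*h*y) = (h - 4*y)/(h + 6*y)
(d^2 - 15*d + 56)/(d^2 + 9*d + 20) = (d^2 - 15*d + 56)/(d^2 + 9*d + 20)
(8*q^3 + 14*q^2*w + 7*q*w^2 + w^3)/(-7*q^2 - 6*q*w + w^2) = (-8*q^2 - 6*q*w - w^2)/(7*q - w)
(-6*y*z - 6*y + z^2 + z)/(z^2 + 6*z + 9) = (-6*y*z - 6*y + z^2 + z)/(z^2 + 6*z + 9)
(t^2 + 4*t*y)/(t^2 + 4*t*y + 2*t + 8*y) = t/(t + 2)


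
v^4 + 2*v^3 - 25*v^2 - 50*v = v*(v - 5)*(v + 2)*(v + 5)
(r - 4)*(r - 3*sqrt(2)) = r^2 - 3*sqrt(2)*r - 4*r + 12*sqrt(2)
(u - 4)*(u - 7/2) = u^2 - 15*u/2 + 14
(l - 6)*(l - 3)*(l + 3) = l^3 - 6*l^2 - 9*l + 54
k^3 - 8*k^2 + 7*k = k*(k - 7)*(k - 1)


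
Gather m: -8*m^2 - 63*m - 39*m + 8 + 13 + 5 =-8*m^2 - 102*m + 26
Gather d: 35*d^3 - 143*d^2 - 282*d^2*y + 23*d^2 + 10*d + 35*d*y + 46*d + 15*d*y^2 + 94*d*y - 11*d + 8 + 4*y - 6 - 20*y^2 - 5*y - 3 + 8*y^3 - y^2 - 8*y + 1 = 35*d^3 + d^2*(-282*y - 120) + d*(15*y^2 + 129*y + 45) + 8*y^3 - 21*y^2 - 9*y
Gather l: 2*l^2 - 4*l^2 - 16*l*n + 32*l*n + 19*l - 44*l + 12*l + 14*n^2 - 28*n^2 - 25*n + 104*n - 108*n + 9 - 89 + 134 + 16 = -2*l^2 + l*(16*n - 13) - 14*n^2 - 29*n + 70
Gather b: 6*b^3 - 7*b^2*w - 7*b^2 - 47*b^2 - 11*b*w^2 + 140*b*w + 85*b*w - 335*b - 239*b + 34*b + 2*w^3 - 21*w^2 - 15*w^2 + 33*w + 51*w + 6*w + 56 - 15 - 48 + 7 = 6*b^3 + b^2*(-7*w - 54) + b*(-11*w^2 + 225*w - 540) + 2*w^3 - 36*w^2 + 90*w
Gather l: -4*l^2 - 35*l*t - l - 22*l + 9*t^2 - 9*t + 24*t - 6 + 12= -4*l^2 + l*(-35*t - 23) + 9*t^2 + 15*t + 6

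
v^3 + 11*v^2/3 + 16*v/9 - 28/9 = (v - 2/3)*(v + 2)*(v + 7/3)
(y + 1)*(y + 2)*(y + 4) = y^3 + 7*y^2 + 14*y + 8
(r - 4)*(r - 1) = r^2 - 5*r + 4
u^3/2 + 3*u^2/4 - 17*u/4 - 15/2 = (u/2 + 1)*(u - 3)*(u + 5/2)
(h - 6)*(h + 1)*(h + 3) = h^3 - 2*h^2 - 21*h - 18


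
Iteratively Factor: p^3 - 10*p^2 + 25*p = (p - 5)*(p^2 - 5*p) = (p - 5)^2*(p)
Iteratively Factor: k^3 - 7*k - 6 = (k + 2)*(k^2 - 2*k - 3) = (k - 3)*(k + 2)*(k + 1)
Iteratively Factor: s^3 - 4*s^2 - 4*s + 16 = (s - 2)*(s^2 - 2*s - 8) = (s - 4)*(s - 2)*(s + 2)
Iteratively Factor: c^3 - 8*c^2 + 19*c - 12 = (c - 1)*(c^2 - 7*c + 12) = (c - 4)*(c - 1)*(c - 3)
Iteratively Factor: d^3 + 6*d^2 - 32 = (d - 2)*(d^2 + 8*d + 16) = (d - 2)*(d + 4)*(d + 4)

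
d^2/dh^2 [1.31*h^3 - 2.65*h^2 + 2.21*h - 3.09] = 7.86*h - 5.3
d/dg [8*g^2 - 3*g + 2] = 16*g - 3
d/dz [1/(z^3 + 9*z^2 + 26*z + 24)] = (-3*z^2 - 18*z - 26)/(z^3 + 9*z^2 + 26*z + 24)^2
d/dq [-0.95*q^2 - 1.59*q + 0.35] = -1.9*q - 1.59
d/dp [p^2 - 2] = 2*p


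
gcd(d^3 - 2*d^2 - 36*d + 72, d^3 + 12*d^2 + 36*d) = d + 6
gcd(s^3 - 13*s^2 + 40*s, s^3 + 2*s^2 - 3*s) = s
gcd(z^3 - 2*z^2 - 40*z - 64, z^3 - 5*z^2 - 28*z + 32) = z^2 - 4*z - 32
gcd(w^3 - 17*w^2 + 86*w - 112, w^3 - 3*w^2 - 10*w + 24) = w - 2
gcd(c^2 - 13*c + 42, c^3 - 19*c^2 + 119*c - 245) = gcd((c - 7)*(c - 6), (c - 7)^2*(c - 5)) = c - 7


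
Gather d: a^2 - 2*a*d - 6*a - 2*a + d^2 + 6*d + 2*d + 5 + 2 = a^2 - 8*a + d^2 + d*(8 - 2*a) + 7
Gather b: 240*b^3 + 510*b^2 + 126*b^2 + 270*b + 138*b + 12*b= 240*b^3 + 636*b^2 + 420*b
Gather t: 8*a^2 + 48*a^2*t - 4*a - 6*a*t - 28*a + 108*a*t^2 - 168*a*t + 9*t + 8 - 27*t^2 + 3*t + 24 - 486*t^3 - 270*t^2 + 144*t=8*a^2 - 32*a - 486*t^3 + t^2*(108*a - 297) + t*(48*a^2 - 174*a + 156) + 32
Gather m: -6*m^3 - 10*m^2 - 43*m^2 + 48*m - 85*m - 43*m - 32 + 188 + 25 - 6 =-6*m^3 - 53*m^2 - 80*m + 175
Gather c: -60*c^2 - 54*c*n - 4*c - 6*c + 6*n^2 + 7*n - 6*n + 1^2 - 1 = -60*c^2 + c*(-54*n - 10) + 6*n^2 + n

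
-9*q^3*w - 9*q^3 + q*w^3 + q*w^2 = (-3*q + w)*(3*q + w)*(q*w + q)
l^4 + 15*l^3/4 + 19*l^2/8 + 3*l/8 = l*(l + 1/4)*(l + 1/2)*(l + 3)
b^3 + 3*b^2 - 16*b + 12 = (b - 2)*(b - 1)*(b + 6)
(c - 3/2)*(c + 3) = c^2 + 3*c/2 - 9/2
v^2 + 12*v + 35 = (v + 5)*(v + 7)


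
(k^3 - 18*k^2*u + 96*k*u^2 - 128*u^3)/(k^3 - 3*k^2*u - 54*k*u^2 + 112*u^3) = (k - 8*u)/(k + 7*u)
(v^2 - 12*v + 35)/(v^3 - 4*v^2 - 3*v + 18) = (v^2 - 12*v + 35)/(v^3 - 4*v^2 - 3*v + 18)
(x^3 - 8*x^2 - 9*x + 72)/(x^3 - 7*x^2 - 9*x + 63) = (x - 8)/(x - 7)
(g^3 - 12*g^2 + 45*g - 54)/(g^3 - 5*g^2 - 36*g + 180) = (g^2 - 6*g + 9)/(g^2 + g - 30)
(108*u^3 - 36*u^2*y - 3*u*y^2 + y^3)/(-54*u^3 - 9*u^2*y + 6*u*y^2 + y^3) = (-6*u + y)/(3*u + y)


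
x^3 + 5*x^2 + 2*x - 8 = (x - 1)*(x + 2)*(x + 4)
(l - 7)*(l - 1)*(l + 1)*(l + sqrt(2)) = l^4 - 7*l^3 + sqrt(2)*l^3 - 7*sqrt(2)*l^2 - l^2 - sqrt(2)*l + 7*l + 7*sqrt(2)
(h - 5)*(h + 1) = h^2 - 4*h - 5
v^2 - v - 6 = (v - 3)*(v + 2)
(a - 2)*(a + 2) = a^2 - 4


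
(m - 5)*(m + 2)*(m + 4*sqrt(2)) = m^3 - 3*m^2 + 4*sqrt(2)*m^2 - 12*sqrt(2)*m - 10*m - 40*sqrt(2)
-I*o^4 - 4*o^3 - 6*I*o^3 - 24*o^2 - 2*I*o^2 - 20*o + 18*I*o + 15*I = (o + 5)*(o - 3*I)*(o - I)*(-I*o - I)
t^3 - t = t*(t - 1)*(t + 1)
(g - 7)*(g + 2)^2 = g^3 - 3*g^2 - 24*g - 28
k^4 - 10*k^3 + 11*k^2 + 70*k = k*(k - 7)*(k - 5)*(k + 2)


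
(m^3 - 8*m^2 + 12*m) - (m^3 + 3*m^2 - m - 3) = -11*m^2 + 13*m + 3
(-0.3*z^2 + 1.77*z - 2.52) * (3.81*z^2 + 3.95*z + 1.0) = -1.143*z^4 + 5.5587*z^3 - 2.9097*z^2 - 8.184*z - 2.52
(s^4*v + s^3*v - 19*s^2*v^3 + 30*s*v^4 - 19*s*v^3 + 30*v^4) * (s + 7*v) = s^5*v + 7*s^4*v^2 + s^4*v - 19*s^3*v^3 + 7*s^3*v^2 - 103*s^2*v^4 - 19*s^2*v^3 + 210*s*v^5 - 103*s*v^4 + 210*v^5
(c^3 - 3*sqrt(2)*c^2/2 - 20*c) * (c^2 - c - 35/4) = c^5 - 3*sqrt(2)*c^4/2 - c^4 - 115*c^3/4 + 3*sqrt(2)*c^3/2 + 105*sqrt(2)*c^2/8 + 20*c^2 + 175*c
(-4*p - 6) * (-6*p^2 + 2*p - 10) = 24*p^3 + 28*p^2 + 28*p + 60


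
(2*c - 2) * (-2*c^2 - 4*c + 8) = -4*c^3 - 4*c^2 + 24*c - 16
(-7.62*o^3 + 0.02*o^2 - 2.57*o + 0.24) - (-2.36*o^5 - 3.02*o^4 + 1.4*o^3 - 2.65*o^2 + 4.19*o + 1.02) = 2.36*o^5 + 3.02*o^4 - 9.02*o^3 + 2.67*o^2 - 6.76*o - 0.78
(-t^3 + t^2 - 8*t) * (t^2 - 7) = -t^5 + t^4 - t^3 - 7*t^2 + 56*t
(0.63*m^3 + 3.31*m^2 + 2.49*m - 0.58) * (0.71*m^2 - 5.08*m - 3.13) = 0.4473*m^5 - 0.8503*m^4 - 17.0188*m^3 - 23.4213*m^2 - 4.8473*m + 1.8154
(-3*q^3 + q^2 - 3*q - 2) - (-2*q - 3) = -3*q^3 + q^2 - q + 1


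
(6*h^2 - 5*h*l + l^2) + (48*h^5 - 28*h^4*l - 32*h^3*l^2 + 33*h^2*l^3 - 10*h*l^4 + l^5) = 48*h^5 - 28*h^4*l - 32*h^3*l^2 + 33*h^2*l^3 + 6*h^2 - 10*h*l^4 - 5*h*l + l^5 + l^2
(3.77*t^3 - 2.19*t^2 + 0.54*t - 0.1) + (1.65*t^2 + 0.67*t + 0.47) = 3.77*t^3 - 0.54*t^2 + 1.21*t + 0.37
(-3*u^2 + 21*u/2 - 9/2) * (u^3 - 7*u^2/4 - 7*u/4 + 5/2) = -3*u^5 + 63*u^4/4 - 141*u^3/8 - 18*u^2 + 273*u/8 - 45/4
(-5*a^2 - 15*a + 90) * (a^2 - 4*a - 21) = -5*a^4 + 5*a^3 + 255*a^2 - 45*a - 1890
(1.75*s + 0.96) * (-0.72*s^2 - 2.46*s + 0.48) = -1.26*s^3 - 4.9962*s^2 - 1.5216*s + 0.4608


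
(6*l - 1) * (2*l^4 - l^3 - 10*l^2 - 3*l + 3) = 12*l^5 - 8*l^4 - 59*l^3 - 8*l^2 + 21*l - 3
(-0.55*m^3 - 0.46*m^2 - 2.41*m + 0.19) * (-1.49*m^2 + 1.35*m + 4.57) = 0.8195*m^5 - 0.0571000000000002*m^4 + 0.456399999999999*m^3 - 5.6388*m^2 - 10.7572*m + 0.8683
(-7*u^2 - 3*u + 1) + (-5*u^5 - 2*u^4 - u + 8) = -5*u^5 - 2*u^4 - 7*u^2 - 4*u + 9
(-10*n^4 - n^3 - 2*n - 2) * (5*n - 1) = -50*n^5 + 5*n^4 + n^3 - 10*n^2 - 8*n + 2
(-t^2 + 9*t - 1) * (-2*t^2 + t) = 2*t^4 - 19*t^3 + 11*t^2 - t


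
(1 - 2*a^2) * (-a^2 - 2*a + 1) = 2*a^4 + 4*a^3 - 3*a^2 - 2*a + 1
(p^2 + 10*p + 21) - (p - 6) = p^2 + 9*p + 27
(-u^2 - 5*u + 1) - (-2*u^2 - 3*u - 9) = u^2 - 2*u + 10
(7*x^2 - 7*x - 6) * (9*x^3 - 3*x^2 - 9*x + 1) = 63*x^5 - 84*x^4 - 96*x^3 + 88*x^2 + 47*x - 6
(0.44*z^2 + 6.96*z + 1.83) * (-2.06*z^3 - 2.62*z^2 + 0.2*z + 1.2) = -0.9064*z^5 - 15.4904*z^4 - 21.917*z^3 - 2.8746*z^2 + 8.718*z + 2.196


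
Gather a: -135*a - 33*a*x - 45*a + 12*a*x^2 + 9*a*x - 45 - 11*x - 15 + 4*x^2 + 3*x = a*(12*x^2 - 24*x - 180) + 4*x^2 - 8*x - 60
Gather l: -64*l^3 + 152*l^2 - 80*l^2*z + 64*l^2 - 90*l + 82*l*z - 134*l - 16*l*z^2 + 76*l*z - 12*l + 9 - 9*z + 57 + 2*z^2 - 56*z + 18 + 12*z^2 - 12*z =-64*l^3 + l^2*(216 - 80*z) + l*(-16*z^2 + 158*z - 236) + 14*z^2 - 77*z + 84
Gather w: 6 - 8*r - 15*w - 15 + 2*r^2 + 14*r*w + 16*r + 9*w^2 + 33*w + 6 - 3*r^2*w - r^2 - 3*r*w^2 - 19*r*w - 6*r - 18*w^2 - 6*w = r^2 + 2*r + w^2*(-3*r - 9) + w*(-3*r^2 - 5*r + 12) - 3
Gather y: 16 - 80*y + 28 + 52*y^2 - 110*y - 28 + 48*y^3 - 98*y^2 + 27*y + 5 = 48*y^3 - 46*y^2 - 163*y + 21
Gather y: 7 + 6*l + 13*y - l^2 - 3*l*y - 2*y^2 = -l^2 + 6*l - 2*y^2 + y*(13 - 3*l) + 7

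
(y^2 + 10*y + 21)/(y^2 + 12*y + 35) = (y + 3)/(y + 5)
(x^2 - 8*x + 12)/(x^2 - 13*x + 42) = (x - 2)/(x - 7)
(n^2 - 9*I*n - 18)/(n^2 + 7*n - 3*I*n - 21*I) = (n - 6*I)/(n + 7)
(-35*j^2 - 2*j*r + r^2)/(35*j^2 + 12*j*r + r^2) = (-7*j + r)/(7*j + r)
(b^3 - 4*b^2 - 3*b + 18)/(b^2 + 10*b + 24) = (b^3 - 4*b^2 - 3*b + 18)/(b^2 + 10*b + 24)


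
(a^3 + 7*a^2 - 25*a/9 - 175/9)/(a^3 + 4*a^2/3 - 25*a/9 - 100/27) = 3*(a + 7)/(3*a + 4)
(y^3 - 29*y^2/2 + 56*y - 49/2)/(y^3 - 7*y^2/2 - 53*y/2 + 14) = (y - 7)/(y + 4)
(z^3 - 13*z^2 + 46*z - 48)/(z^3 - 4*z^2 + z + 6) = (z - 8)/(z + 1)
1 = 1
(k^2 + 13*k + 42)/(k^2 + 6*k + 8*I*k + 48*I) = (k + 7)/(k + 8*I)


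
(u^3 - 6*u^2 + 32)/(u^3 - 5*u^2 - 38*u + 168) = (u^2 - 2*u - 8)/(u^2 - u - 42)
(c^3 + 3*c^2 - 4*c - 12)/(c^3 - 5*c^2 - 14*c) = (c^2 + c - 6)/(c*(c - 7))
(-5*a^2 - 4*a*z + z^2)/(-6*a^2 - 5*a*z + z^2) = (-5*a + z)/(-6*a + z)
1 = 1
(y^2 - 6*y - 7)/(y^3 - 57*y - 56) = (y - 7)/(y^2 - y - 56)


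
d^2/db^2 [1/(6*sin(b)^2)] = (cos(2*b) + 2)/(3*sin(b)^4)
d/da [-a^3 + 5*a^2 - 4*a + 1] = -3*a^2 + 10*a - 4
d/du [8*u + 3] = 8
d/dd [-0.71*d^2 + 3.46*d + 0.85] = 3.46 - 1.42*d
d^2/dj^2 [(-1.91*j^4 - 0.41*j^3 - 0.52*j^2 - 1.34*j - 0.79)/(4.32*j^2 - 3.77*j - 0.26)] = (-71.290368*j^6 + 186.642144*j^5 - 150.007962*j^4 - 109.483602*j^3 - 95.924844*j^2 + 68.000712*j - 21.674406)/(80.621568*j^6 - 211.071744*j^5 + 169.642512*j^4 - 28.175849*j^3 - 10.209966*j^2 - 0.764556*j - 0.017576)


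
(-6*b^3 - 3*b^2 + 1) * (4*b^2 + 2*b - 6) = -24*b^5 - 24*b^4 + 30*b^3 + 22*b^2 + 2*b - 6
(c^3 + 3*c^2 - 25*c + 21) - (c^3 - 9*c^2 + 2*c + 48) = 12*c^2 - 27*c - 27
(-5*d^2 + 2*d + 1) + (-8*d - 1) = -5*d^2 - 6*d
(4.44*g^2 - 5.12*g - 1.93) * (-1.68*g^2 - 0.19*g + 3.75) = -7.4592*g^4 + 7.758*g^3 + 20.8652*g^2 - 18.8333*g - 7.2375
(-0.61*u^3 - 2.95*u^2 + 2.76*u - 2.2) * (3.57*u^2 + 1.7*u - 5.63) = -2.1777*u^5 - 11.5685*u^4 + 8.2725*u^3 + 13.4465*u^2 - 19.2788*u + 12.386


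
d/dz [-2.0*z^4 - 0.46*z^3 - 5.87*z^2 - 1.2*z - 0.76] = -8.0*z^3 - 1.38*z^2 - 11.74*z - 1.2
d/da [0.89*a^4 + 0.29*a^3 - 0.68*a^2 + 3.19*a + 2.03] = 3.56*a^3 + 0.87*a^2 - 1.36*a + 3.19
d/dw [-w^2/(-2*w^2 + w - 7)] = w*(14 - w)/(4*w^4 - 4*w^3 + 29*w^2 - 14*w + 49)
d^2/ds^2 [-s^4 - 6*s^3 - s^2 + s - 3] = -12*s^2 - 36*s - 2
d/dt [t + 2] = 1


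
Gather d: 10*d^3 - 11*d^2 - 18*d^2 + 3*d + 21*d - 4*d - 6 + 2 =10*d^3 - 29*d^2 + 20*d - 4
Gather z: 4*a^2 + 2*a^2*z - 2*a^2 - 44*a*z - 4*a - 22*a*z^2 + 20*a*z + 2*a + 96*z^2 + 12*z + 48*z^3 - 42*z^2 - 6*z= 2*a^2 - 2*a + 48*z^3 + z^2*(54 - 22*a) + z*(2*a^2 - 24*a + 6)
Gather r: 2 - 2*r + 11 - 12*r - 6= 7 - 14*r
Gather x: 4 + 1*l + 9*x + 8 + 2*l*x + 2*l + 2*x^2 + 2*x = 3*l + 2*x^2 + x*(2*l + 11) + 12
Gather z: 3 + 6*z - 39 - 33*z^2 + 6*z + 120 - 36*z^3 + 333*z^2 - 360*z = -36*z^3 + 300*z^2 - 348*z + 84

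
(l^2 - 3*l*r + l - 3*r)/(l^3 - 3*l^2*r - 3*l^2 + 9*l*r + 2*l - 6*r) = (l + 1)/(l^2 - 3*l + 2)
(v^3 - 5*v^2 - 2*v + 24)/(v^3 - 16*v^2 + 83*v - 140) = (v^2 - v - 6)/(v^2 - 12*v + 35)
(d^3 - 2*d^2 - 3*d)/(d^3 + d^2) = (d - 3)/d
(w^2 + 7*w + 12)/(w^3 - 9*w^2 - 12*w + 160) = (w + 3)/(w^2 - 13*w + 40)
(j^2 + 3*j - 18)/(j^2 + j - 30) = (j - 3)/(j - 5)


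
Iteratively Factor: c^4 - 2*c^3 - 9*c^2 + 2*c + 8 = (c + 2)*(c^3 - 4*c^2 - c + 4) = (c - 1)*(c + 2)*(c^2 - 3*c - 4) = (c - 1)*(c + 1)*(c + 2)*(c - 4)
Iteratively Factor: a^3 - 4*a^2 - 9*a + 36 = (a + 3)*(a^2 - 7*a + 12) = (a - 4)*(a + 3)*(a - 3)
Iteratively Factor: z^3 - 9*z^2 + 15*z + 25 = (z - 5)*(z^2 - 4*z - 5) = (z - 5)*(z + 1)*(z - 5)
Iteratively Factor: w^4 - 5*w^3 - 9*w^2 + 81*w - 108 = (w - 3)*(w^3 - 2*w^2 - 15*w + 36) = (w - 3)*(w + 4)*(w^2 - 6*w + 9) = (w - 3)^2*(w + 4)*(w - 3)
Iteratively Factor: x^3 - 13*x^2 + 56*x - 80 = (x - 4)*(x^2 - 9*x + 20) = (x - 5)*(x - 4)*(x - 4)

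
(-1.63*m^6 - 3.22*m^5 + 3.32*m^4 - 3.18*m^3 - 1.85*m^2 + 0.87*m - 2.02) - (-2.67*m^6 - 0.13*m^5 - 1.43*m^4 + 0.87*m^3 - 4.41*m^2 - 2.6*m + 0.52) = 1.04*m^6 - 3.09*m^5 + 4.75*m^4 - 4.05*m^3 + 2.56*m^2 + 3.47*m - 2.54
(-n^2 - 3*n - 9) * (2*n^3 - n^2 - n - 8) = -2*n^5 - 5*n^4 - 14*n^3 + 20*n^2 + 33*n + 72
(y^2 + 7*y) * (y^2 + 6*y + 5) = y^4 + 13*y^3 + 47*y^2 + 35*y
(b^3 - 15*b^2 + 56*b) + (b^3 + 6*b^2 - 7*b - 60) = 2*b^3 - 9*b^2 + 49*b - 60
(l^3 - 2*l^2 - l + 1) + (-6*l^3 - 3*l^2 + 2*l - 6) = -5*l^3 - 5*l^2 + l - 5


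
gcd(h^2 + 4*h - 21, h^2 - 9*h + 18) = h - 3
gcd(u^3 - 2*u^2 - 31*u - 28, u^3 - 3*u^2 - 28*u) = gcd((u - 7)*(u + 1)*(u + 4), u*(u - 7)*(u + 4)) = u^2 - 3*u - 28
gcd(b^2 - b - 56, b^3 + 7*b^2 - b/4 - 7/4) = b + 7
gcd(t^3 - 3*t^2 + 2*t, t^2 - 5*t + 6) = t - 2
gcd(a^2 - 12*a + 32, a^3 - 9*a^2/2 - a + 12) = a - 4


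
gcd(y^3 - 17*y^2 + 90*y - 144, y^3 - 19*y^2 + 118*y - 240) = y^2 - 14*y + 48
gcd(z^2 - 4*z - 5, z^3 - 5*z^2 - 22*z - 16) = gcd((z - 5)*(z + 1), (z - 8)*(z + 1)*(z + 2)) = z + 1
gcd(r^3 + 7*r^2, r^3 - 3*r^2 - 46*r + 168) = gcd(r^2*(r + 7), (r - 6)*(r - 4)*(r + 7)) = r + 7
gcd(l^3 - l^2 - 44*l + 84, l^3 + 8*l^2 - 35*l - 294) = l^2 + l - 42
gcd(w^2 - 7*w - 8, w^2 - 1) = w + 1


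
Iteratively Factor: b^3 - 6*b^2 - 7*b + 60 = (b + 3)*(b^2 - 9*b + 20) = (b - 5)*(b + 3)*(b - 4)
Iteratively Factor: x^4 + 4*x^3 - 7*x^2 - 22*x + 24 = (x + 4)*(x^3 - 7*x + 6) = (x - 1)*(x + 4)*(x^2 + x - 6) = (x - 2)*(x - 1)*(x + 4)*(x + 3)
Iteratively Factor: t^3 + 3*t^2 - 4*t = (t - 1)*(t^2 + 4*t) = (t - 1)*(t + 4)*(t)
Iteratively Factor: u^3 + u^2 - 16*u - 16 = (u + 1)*(u^2 - 16) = (u - 4)*(u + 1)*(u + 4)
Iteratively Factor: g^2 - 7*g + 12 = (g - 3)*(g - 4)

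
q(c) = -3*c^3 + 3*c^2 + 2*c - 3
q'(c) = -9*c^2 + 6*c + 2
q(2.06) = -12.37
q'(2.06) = -23.83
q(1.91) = -9.14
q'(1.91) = -19.37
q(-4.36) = 293.95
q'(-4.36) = -195.25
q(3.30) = -71.54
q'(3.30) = -76.21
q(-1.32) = 6.49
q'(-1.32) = -21.60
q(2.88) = -44.02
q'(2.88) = -55.37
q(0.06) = -2.87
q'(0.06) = 2.33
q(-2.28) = 43.59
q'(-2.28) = -58.47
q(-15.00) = 10767.00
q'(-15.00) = -2113.00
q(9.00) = -1929.00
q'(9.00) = -673.00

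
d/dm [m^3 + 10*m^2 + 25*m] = 3*m^2 + 20*m + 25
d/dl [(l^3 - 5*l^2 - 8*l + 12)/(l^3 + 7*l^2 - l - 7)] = 2*(6*l^2 + 19*l + 34)/(l^4 + 16*l^3 + 78*l^2 + 112*l + 49)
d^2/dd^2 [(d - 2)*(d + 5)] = 2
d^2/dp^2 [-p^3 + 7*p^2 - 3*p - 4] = 14 - 6*p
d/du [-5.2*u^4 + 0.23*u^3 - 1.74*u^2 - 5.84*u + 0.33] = -20.8*u^3 + 0.69*u^2 - 3.48*u - 5.84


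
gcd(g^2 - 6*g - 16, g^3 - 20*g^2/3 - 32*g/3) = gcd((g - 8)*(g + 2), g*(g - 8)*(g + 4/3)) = g - 8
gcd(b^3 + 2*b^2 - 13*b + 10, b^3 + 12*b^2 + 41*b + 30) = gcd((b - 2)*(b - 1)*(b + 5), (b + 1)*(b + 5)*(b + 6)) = b + 5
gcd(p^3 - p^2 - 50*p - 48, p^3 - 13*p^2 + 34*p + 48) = p^2 - 7*p - 8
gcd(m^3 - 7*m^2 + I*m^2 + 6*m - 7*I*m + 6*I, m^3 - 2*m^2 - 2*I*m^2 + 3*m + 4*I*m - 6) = m + I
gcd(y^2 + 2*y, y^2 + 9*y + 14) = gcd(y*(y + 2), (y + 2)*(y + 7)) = y + 2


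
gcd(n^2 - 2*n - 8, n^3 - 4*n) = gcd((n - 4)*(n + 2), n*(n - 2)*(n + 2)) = n + 2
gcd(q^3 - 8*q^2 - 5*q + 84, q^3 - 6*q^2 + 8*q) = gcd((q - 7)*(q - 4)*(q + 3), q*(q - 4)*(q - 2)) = q - 4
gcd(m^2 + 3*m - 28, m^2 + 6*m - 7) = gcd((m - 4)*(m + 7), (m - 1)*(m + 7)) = m + 7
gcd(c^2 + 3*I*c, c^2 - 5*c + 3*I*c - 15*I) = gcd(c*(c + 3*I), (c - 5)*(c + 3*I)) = c + 3*I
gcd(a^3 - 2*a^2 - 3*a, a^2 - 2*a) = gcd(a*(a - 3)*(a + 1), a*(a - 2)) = a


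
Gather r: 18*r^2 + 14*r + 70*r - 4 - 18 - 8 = 18*r^2 + 84*r - 30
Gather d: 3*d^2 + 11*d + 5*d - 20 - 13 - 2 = 3*d^2 + 16*d - 35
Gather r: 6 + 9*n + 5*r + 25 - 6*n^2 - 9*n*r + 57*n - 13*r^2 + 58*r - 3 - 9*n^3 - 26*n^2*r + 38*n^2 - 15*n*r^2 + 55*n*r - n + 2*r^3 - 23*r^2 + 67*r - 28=-9*n^3 + 32*n^2 + 65*n + 2*r^3 + r^2*(-15*n - 36) + r*(-26*n^2 + 46*n + 130)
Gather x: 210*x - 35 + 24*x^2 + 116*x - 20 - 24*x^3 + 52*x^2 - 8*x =-24*x^3 + 76*x^2 + 318*x - 55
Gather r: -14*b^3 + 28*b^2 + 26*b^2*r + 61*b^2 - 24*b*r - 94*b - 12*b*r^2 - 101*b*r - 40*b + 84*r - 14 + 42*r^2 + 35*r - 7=-14*b^3 + 89*b^2 - 134*b + r^2*(42 - 12*b) + r*(26*b^2 - 125*b + 119) - 21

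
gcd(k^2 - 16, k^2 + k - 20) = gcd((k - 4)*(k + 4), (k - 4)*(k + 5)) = k - 4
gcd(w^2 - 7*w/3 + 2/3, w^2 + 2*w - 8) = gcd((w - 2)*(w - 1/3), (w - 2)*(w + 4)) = w - 2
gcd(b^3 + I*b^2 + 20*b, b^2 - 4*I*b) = b^2 - 4*I*b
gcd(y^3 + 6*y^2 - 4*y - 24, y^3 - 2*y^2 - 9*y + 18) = y - 2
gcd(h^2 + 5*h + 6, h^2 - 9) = h + 3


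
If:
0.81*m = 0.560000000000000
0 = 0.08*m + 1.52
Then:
No Solution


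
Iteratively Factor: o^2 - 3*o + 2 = (o - 1)*(o - 2)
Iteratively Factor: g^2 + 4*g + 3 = (g + 3)*(g + 1)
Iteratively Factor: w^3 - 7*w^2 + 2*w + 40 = (w + 2)*(w^2 - 9*w + 20) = (w - 4)*(w + 2)*(w - 5)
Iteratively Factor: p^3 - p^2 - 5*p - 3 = (p + 1)*(p^2 - 2*p - 3) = (p + 1)^2*(p - 3)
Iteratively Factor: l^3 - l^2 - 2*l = (l - 2)*(l^2 + l) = l*(l - 2)*(l + 1)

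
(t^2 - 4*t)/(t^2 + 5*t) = (t - 4)/(t + 5)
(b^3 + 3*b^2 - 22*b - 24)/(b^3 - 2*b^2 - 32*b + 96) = (b + 1)/(b - 4)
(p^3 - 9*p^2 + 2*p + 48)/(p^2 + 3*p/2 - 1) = 2*(p^2 - 11*p + 24)/(2*p - 1)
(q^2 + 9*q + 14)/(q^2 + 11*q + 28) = (q + 2)/(q + 4)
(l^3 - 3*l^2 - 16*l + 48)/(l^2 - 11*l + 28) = (l^2 + l - 12)/(l - 7)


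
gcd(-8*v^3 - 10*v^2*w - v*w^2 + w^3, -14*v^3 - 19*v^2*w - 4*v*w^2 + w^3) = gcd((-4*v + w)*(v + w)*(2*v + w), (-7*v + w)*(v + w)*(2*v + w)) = 2*v^2 + 3*v*w + w^2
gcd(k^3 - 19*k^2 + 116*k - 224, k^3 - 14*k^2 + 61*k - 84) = k^2 - 11*k + 28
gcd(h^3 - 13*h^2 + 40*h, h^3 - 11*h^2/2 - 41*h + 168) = h - 8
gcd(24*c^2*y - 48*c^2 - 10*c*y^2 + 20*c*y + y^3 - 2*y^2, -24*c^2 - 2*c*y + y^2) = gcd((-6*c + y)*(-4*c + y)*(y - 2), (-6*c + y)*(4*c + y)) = -6*c + y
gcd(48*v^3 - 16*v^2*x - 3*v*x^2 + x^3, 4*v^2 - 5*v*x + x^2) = -4*v + x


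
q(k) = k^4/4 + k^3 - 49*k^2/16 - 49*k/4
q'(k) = k^3 + 3*k^2 - 49*k/8 - 49/4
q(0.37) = -4.90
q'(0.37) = -14.05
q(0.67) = -9.23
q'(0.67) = -14.71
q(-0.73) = 6.99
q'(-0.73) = -6.57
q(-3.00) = 2.44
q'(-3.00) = 6.12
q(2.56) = -23.92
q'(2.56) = 8.51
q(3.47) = -1.36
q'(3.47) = 44.40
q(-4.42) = 3.38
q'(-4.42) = -12.92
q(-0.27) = 3.07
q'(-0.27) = -10.40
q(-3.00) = 2.44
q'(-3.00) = 6.12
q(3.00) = -17.06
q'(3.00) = 23.38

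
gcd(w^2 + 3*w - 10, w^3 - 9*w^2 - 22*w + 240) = w + 5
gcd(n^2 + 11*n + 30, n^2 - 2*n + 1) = 1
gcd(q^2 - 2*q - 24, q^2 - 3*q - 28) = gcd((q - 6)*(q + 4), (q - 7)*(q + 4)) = q + 4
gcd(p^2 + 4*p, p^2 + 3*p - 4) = p + 4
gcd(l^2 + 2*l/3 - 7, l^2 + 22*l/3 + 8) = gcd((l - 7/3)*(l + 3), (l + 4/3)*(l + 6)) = 1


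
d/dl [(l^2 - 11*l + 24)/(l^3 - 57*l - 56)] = (-l^2 + 6*l + 31)/(l^4 + 16*l^3 + 78*l^2 + 112*l + 49)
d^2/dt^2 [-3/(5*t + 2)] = -150/(5*t + 2)^3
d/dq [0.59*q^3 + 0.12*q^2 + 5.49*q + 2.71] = 1.77*q^2 + 0.24*q + 5.49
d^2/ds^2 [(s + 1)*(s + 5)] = 2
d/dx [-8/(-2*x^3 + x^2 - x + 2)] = 8*(-6*x^2 + 2*x - 1)/(2*x^3 - x^2 + x - 2)^2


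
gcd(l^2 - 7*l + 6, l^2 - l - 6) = 1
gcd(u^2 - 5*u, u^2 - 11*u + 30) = u - 5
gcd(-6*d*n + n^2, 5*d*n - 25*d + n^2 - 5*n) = 1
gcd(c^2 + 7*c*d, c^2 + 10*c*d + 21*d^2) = c + 7*d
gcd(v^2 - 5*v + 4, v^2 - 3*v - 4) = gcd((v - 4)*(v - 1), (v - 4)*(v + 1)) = v - 4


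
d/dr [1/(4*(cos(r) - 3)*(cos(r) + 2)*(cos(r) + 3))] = (-3*sin(r)^2 + 4*cos(r) - 6)*sin(r)/(4*(cos(r) - 3)^2*(cos(r) + 2)^2*(cos(r) + 3)^2)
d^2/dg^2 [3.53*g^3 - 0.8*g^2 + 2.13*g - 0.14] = 21.18*g - 1.6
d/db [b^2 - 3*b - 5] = 2*b - 3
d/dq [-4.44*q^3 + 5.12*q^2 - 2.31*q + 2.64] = -13.32*q^2 + 10.24*q - 2.31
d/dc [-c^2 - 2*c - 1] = -2*c - 2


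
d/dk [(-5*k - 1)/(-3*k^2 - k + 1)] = (15*k^2 + 5*k - (5*k + 1)*(6*k + 1) - 5)/(3*k^2 + k - 1)^2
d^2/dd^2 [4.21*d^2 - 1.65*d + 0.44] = 8.42000000000000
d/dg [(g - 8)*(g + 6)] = 2*g - 2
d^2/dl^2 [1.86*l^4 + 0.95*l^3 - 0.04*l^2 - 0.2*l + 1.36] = 22.32*l^2 + 5.7*l - 0.08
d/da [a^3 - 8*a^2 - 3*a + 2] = 3*a^2 - 16*a - 3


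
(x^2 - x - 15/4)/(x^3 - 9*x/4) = (2*x - 5)/(x*(2*x - 3))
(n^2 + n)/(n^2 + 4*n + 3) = n/(n + 3)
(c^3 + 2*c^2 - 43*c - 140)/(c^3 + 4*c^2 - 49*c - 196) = (c + 5)/(c + 7)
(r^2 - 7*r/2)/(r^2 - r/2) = (2*r - 7)/(2*r - 1)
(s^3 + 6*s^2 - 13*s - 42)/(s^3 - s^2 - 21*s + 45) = (s^2 + 9*s + 14)/(s^2 + 2*s - 15)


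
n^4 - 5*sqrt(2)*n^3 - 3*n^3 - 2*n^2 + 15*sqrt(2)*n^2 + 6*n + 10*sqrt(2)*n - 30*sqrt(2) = (n - 3)*(n - 5*sqrt(2))*(n - sqrt(2))*(n + sqrt(2))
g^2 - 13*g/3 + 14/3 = (g - 7/3)*(g - 2)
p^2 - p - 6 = (p - 3)*(p + 2)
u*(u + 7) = u^2 + 7*u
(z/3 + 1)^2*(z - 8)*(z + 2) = z^4/9 - 43*z^2/9 - 50*z/3 - 16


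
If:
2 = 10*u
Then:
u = 1/5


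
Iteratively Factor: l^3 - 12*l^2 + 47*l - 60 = (l - 5)*(l^2 - 7*l + 12) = (l - 5)*(l - 3)*(l - 4)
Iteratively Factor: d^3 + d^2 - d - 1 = (d - 1)*(d^2 + 2*d + 1) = (d - 1)*(d + 1)*(d + 1)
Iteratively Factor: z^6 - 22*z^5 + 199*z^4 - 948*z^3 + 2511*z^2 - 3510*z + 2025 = (z - 3)*(z^5 - 19*z^4 + 142*z^3 - 522*z^2 + 945*z - 675) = (z - 5)*(z - 3)*(z^4 - 14*z^3 + 72*z^2 - 162*z + 135) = (z - 5)^2*(z - 3)*(z^3 - 9*z^2 + 27*z - 27) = (z - 5)^2*(z - 3)^2*(z^2 - 6*z + 9) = (z - 5)^2*(z - 3)^3*(z - 3)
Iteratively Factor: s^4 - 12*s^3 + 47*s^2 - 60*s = (s - 4)*(s^3 - 8*s^2 + 15*s) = (s - 4)*(s - 3)*(s^2 - 5*s) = s*(s - 4)*(s - 3)*(s - 5)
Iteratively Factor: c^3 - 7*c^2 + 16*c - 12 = (c - 2)*(c^2 - 5*c + 6) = (c - 2)^2*(c - 3)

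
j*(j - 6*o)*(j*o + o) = j^3*o - 6*j^2*o^2 + j^2*o - 6*j*o^2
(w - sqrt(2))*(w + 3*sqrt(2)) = w^2 + 2*sqrt(2)*w - 6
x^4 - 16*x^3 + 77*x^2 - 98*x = x*(x - 7)^2*(x - 2)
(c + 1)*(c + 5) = c^2 + 6*c + 5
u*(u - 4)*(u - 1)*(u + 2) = u^4 - 3*u^3 - 6*u^2 + 8*u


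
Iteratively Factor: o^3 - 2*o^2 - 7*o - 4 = (o + 1)*(o^2 - 3*o - 4) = (o - 4)*(o + 1)*(o + 1)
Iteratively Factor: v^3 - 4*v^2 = (v)*(v^2 - 4*v) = v*(v - 4)*(v)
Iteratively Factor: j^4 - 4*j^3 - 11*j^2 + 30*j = (j - 2)*(j^3 - 2*j^2 - 15*j) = j*(j - 2)*(j^2 - 2*j - 15) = j*(j - 5)*(j - 2)*(j + 3)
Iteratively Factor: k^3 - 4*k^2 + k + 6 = (k - 2)*(k^2 - 2*k - 3) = (k - 3)*(k - 2)*(k + 1)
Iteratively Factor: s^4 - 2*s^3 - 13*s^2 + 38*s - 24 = (s + 4)*(s^3 - 6*s^2 + 11*s - 6) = (s - 3)*(s + 4)*(s^2 - 3*s + 2) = (s - 3)*(s - 1)*(s + 4)*(s - 2)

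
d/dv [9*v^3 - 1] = 27*v^2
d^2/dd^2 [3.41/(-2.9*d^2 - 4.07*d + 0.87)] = (57.3562*d^2 + 80.49646*d - 3.41*(5.8*d + 4.07)*(11.6*d + 8.14) - 17.20686)/(2.9*d^2 + 4.07*d - 0.87)^3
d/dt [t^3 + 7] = 3*t^2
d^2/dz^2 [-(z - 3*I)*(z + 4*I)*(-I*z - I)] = 2*I*(3*z + 1 + I)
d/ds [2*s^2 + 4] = 4*s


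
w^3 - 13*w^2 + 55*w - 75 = (w - 5)^2*(w - 3)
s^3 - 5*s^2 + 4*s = s*(s - 4)*(s - 1)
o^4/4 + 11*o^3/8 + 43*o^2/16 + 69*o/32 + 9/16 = (o/2 + 1/4)*(o/2 + 1)*(o + 3/2)^2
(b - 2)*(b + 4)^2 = b^3 + 6*b^2 - 32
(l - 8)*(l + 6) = l^2 - 2*l - 48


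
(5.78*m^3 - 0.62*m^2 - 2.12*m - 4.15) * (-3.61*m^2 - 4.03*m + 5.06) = -20.8658*m^5 - 21.0552*m^4 + 39.3986*m^3 + 20.3879*m^2 + 5.9973*m - 20.999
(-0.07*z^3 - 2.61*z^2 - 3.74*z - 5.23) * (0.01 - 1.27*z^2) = 0.0889*z^5 + 3.3147*z^4 + 4.7491*z^3 + 6.616*z^2 - 0.0374*z - 0.0523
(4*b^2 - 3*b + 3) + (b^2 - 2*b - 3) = 5*b^2 - 5*b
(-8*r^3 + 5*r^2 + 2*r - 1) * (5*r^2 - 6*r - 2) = -40*r^5 + 73*r^4 - 4*r^3 - 27*r^2 + 2*r + 2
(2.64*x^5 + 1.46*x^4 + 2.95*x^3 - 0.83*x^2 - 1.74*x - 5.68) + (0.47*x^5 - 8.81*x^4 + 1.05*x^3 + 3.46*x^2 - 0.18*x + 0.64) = 3.11*x^5 - 7.35*x^4 + 4.0*x^3 + 2.63*x^2 - 1.92*x - 5.04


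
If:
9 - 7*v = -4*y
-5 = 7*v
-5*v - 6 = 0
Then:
No Solution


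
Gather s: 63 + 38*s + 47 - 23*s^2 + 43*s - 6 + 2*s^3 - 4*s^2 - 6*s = 2*s^3 - 27*s^2 + 75*s + 104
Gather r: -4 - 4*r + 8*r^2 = 8*r^2 - 4*r - 4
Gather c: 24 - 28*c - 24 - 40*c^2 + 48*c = -40*c^2 + 20*c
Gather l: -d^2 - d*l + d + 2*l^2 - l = -d^2 + d + 2*l^2 + l*(-d - 1)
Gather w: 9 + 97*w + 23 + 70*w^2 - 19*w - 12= 70*w^2 + 78*w + 20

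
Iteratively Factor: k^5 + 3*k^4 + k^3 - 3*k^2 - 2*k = (k + 1)*(k^4 + 2*k^3 - k^2 - 2*k) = (k + 1)^2*(k^3 + k^2 - 2*k) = k*(k + 1)^2*(k^2 + k - 2) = k*(k + 1)^2*(k + 2)*(k - 1)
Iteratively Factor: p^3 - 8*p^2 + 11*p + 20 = (p - 4)*(p^2 - 4*p - 5) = (p - 4)*(p + 1)*(p - 5)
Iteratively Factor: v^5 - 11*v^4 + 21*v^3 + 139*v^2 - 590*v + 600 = (v - 3)*(v^4 - 8*v^3 - 3*v^2 + 130*v - 200) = (v - 3)*(v - 2)*(v^3 - 6*v^2 - 15*v + 100) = (v - 5)*(v - 3)*(v - 2)*(v^2 - v - 20) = (v - 5)*(v - 3)*(v - 2)*(v + 4)*(v - 5)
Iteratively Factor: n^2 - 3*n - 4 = (n - 4)*(n + 1)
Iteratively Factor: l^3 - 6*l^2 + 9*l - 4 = (l - 1)*(l^2 - 5*l + 4) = (l - 4)*(l - 1)*(l - 1)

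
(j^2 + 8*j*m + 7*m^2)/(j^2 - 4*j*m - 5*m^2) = (j + 7*m)/(j - 5*m)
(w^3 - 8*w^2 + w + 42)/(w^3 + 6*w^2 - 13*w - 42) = (w - 7)/(w + 7)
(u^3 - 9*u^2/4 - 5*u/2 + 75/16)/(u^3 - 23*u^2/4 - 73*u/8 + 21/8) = (8*u^2 - 30*u + 25)/(2*(4*u^2 - 29*u + 7))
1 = 1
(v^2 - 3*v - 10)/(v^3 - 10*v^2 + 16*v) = (v^2 - 3*v - 10)/(v*(v^2 - 10*v + 16))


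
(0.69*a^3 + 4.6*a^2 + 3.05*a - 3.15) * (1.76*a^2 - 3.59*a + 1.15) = 1.2144*a^5 + 5.6189*a^4 - 10.3525*a^3 - 11.2035*a^2 + 14.816*a - 3.6225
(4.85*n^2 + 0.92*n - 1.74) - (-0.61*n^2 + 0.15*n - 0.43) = 5.46*n^2 + 0.77*n - 1.31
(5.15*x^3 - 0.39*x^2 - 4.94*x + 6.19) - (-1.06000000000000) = 5.15*x^3 - 0.39*x^2 - 4.94*x + 7.25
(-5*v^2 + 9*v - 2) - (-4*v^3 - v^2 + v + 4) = 4*v^3 - 4*v^2 + 8*v - 6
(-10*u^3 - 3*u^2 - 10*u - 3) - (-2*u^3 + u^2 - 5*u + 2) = -8*u^3 - 4*u^2 - 5*u - 5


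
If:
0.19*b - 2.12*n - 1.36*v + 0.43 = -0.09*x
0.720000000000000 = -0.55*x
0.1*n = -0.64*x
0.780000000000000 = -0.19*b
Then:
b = -4.11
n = 8.38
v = -13.40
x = -1.31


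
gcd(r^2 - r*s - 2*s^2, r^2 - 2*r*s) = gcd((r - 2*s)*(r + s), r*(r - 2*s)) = r - 2*s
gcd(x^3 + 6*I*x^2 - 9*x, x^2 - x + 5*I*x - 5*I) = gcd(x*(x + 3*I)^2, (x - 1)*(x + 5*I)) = 1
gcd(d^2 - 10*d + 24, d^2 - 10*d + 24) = d^2 - 10*d + 24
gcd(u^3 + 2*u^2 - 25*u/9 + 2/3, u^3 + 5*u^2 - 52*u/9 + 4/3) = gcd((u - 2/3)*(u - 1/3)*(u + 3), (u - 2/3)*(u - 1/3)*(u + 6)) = u^2 - u + 2/9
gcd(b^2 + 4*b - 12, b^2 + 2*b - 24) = b + 6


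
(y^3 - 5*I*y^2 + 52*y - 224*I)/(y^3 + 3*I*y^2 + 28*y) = (y - 8*I)/y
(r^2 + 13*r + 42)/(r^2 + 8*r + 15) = (r^2 + 13*r + 42)/(r^2 + 8*r + 15)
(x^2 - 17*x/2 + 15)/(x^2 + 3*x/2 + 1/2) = (2*x^2 - 17*x + 30)/(2*x^2 + 3*x + 1)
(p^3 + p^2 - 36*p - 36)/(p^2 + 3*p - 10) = (p^3 + p^2 - 36*p - 36)/(p^2 + 3*p - 10)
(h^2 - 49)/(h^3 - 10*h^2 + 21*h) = (h + 7)/(h*(h - 3))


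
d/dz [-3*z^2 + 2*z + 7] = 2 - 6*z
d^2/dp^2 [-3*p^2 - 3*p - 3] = -6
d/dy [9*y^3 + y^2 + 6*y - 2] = 27*y^2 + 2*y + 6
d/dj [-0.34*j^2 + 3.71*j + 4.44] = 3.71 - 0.68*j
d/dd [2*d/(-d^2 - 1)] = 2*(d^2 - 1)/(d^2 + 1)^2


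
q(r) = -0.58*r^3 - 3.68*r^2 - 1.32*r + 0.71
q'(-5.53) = -13.83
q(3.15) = -58.09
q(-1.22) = -2.10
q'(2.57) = -31.73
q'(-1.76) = 6.24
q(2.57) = -36.83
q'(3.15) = -41.77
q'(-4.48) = -3.27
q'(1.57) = -17.16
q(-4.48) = -15.08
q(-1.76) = -5.20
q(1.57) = -12.68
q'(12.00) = -340.20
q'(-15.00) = -282.42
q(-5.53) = -6.44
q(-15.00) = 1150.01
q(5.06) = -175.33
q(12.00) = -1547.29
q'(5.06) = -83.11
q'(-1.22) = 5.07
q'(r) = -1.74*r^2 - 7.36*r - 1.32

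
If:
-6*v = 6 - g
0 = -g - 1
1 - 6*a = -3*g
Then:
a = -1/3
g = -1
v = -7/6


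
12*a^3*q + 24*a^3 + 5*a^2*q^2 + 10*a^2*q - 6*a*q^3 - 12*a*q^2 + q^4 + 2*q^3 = (-4*a + q)*(-3*a + q)*(a + q)*(q + 2)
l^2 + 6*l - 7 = (l - 1)*(l + 7)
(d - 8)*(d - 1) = d^2 - 9*d + 8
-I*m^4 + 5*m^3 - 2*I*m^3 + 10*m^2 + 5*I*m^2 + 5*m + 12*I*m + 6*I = (m + 1)*(m + 2*I)*(m + 3*I)*(-I*m - I)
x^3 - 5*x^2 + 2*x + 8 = (x - 4)*(x - 2)*(x + 1)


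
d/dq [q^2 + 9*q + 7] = 2*q + 9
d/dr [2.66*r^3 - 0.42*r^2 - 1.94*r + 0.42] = 7.98*r^2 - 0.84*r - 1.94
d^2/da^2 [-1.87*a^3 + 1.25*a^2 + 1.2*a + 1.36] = 2.5 - 11.22*a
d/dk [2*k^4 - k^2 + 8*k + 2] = 8*k^3 - 2*k + 8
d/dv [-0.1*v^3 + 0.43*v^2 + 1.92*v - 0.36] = -0.3*v^2 + 0.86*v + 1.92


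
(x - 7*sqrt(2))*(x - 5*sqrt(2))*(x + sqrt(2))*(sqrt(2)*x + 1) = sqrt(2)*x^4 - 21*x^3 + 35*sqrt(2)*x^2 + 186*x + 70*sqrt(2)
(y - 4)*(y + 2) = y^2 - 2*y - 8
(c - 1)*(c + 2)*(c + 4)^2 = c^4 + 9*c^3 + 22*c^2 - 32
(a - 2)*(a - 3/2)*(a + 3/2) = a^3 - 2*a^2 - 9*a/4 + 9/2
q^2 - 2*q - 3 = (q - 3)*(q + 1)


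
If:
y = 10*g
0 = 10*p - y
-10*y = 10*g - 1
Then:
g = 1/110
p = 1/110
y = 1/11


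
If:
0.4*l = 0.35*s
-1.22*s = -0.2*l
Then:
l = 0.00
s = 0.00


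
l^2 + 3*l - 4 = (l - 1)*(l + 4)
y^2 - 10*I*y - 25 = (y - 5*I)^2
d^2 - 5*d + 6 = (d - 3)*(d - 2)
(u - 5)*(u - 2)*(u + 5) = u^3 - 2*u^2 - 25*u + 50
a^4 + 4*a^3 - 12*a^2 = a^2*(a - 2)*(a + 6)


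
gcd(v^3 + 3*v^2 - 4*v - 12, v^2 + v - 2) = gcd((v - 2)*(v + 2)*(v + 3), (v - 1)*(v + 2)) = v + 2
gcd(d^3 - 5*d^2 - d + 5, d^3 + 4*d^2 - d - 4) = d^2 - 1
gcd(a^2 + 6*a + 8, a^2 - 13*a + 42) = 1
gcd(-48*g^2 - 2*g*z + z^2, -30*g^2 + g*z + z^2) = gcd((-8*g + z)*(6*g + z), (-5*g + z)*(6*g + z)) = 6*g + z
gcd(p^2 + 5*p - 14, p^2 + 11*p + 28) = p + 7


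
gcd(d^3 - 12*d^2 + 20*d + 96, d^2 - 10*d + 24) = d - 6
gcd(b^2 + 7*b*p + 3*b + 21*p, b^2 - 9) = b + 3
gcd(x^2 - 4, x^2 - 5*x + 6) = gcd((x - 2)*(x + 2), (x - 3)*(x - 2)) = x - 2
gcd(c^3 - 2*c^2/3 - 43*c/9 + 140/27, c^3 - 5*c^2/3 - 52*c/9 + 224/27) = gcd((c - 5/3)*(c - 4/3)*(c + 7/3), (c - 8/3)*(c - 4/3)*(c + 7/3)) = c^2 + c - 28/9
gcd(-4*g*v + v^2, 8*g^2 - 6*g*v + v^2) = -4*g + v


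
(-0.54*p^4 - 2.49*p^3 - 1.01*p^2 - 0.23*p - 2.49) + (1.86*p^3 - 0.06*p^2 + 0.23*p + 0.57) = -0.54*p^4 - 0.63*p^3 - 1.07*p^2 - 1.92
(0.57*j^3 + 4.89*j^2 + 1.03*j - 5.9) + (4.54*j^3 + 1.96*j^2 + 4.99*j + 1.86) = 5.11*j^3 + 6.85*j^2 + 6.02*j - 4.04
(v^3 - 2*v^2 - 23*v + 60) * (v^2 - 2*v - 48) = v^5 - 4*v^4 - 67*v^3 + 202*v^2 + 984*v - 2880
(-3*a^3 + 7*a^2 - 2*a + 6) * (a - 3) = -3*a^4 + 16*a^3 - 23*a^2 + 12*a - 18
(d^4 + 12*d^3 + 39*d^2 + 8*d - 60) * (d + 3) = d^5 + 15*d^4 + 75*d^3 + 125*d^2 - 36*d - 180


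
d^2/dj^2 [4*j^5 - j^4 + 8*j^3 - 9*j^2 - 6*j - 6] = 80*j^3 - 12*j^2 + 48*j - 18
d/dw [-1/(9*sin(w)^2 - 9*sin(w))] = (2/tan(w) - cos(w)/sin(w)^2)/(9*(sin(w) - 1)^2)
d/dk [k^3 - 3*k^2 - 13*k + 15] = 3*k^2 - 6*k - 13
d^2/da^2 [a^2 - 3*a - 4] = 2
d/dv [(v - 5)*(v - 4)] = 2*v - 9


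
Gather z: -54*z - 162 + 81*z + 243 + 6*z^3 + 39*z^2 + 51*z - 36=6*z^3 + 39*z^2 + 78*z + 45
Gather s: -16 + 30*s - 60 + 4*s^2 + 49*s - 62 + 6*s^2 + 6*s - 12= 10*s^2 + 85*s - 150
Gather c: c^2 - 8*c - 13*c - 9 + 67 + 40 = c^2 - 21*c + 98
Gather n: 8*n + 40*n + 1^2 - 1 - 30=48*n - 30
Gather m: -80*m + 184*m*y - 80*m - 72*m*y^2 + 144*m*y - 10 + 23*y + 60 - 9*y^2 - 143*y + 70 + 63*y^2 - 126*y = m*(-72*y^2 + 328*y - 160) + 54*y^2 - 246*y + 120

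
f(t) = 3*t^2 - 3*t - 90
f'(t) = 6*t - 3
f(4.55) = -41.54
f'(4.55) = 24.30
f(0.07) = -90.20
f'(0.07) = -2.58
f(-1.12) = -82.88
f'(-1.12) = -9.72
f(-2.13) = -70.00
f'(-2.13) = -15.78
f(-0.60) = -87.12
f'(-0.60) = -6.60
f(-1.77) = -75.29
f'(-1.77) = -13.62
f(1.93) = -84.62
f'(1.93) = 8.58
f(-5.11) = 3.67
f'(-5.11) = -33.66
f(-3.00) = -54.00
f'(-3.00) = -21.00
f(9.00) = 126.00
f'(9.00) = 51.00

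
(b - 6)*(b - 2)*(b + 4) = b^3 - 4*b^2 - 20*b + 48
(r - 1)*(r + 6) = r^2 + 5*r - 6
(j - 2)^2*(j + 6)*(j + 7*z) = j^4 + 7*j^3*z + 2*j^3 + 14*j^2*z - 20*j^2 - 140*j*z + 24*j + 168*z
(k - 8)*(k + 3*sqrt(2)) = k^2 - 8*k + 3*sqrt(2)*k - 24*sqrt(2)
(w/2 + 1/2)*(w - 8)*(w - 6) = w^3/2 - 13*w^2/2 + 17*w + 24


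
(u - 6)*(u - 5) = u^2 - 11*u + 30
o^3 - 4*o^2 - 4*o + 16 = (o - 4)*(o - 2)*(o + 2)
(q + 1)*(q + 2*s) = q^2 + 2*q*s + q + 2*s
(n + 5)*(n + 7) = n^2 + 12*n + 35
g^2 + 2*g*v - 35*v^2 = (g - 5*v)*(g + 7*v)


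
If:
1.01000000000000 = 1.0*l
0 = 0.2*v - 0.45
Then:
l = 1.01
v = 2.25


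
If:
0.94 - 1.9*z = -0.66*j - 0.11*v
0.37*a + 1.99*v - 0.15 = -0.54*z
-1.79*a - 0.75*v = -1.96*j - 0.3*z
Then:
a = 3.92157711641023*z - 1.80692066909827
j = 3.04553691840863*z - 1.49279859238031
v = 0.411337008827316 - 1.00049423772451*z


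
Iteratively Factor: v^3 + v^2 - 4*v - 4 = (v + 1)*(v^2 - 4) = (v - 2)*(v + 1)*(v + 2)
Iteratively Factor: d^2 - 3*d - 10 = (d + 2)*(d - 5)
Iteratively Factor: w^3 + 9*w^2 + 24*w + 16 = (w + 4)*(w^2 + 5*w + 4) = (w + 4)^2*(w + 1)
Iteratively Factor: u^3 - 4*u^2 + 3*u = (u)*(u^2 - 4*u + 3) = u*(u - 1)*(u - 3)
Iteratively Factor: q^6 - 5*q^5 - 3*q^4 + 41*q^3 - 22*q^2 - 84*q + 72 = (q - 3)*(q^5 - 2*q^4 - 9*q^3 + 14*q^2 + 20*q - 24) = (q - 3)^2*(q^4 + q^3 - 6*q^2 - 4*q + 8) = (q - 3)^2*(q - 1)*(q^3 + 2*q^2 - 4*q - 8) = (q - 3)^2*(q - 1)*(q + 2)*(q^2 - 4) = (q - 3)^2*(q - 1)*(q + 2)^2*(q - 2)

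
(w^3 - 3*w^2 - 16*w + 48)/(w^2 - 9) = (w^2 - 16)/(w + 3)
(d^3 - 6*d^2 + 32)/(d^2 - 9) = (d^3 - 6*d^2 + 32)/(d^2 - 9)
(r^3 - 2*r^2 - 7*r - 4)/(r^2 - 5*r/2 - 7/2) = 2*(r^2 - 3*r - 4)/(2*r - 7)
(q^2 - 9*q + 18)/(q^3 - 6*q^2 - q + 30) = (q - 6)/(q^2 - 3*q - 10)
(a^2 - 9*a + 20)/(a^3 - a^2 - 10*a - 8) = (a - 5)/(a^2 + 3*a + 2)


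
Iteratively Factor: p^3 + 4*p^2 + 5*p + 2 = (p + 1)*(p^2 + 3*p + 2) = (p + 1)^2*(p + 2)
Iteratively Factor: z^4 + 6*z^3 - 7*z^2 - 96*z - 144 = (z + 3)*(z^3 + 3*z^2 - 16*z - 48) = (z + 3)^2*(z^2 - 16) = (z - 4)*(z + 3)^2*(z + 4)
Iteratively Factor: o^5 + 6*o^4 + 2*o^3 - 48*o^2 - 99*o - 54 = (o + 1)*(o^4 + 5*o^3 - 3*o^2 - 45*o - 54) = (o + 1)*(o + 2)*(o^3 + 3*o^2 - 9*o - 27) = (o - 3)*(o + 1)*(o + 2)*(o^2 + 6*o + 9) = (o - 3)*(o + 1)*(o + 2)*(o + 3)*(o + 3)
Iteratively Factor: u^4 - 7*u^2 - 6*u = (u - 3)*(u^3 + 3*u^2 + 2*u) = (u - 3)*(u + 1)*(u^2 + 2*u) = (u - 3)*(u + 1)*(u + 2)*(u)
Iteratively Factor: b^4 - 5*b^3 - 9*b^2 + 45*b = (b + 3)*(b^3 - 8*b^2 + 15*b) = b*(b + 3)*(b^2 - 8*b + 15) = b*(b - 5)*(b + 3)*(b - 3)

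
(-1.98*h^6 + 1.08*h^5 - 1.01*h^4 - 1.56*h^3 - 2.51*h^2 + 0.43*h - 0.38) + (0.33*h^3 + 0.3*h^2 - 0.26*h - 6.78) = -1.98*h^6 + 1.08*h^5 - 1.01*h^4 - 1.23*h^3 - 2.21*h^2 + 0.17*h - 7.16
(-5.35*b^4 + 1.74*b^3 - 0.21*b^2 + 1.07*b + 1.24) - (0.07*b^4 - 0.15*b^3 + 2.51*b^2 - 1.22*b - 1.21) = -5.42*b^4 + 1.89*b^3 - 2.72*b^2 + 2.29*b + 2.45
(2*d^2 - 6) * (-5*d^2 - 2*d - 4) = -10*d^4 - 4*d^3 + 22*d^2 + 12*d + 24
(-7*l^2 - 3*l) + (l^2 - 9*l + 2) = -6*l^2 - 12*l + 2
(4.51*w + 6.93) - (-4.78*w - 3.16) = 9.29*w + 10.09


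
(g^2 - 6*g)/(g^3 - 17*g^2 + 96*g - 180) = g/(g^2 - 11*g + 30)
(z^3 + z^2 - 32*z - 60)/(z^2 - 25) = (z^2 - 4*z - 12)/(z - 5)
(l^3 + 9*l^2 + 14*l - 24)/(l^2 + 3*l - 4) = l + 6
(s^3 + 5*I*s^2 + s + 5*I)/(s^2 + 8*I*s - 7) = (s^2 + 4*I*s + 5)/(s + 7*I)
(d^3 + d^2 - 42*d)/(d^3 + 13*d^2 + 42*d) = (d - 6)/(d + 6)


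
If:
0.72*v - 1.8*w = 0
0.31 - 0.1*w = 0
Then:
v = 7.75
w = 3.10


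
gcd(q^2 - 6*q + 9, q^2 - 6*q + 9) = q^2 - 6*q + 9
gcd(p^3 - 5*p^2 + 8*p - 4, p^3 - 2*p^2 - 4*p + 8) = p^2 - 4*p + 4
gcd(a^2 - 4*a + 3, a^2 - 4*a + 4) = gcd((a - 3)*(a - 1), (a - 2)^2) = 1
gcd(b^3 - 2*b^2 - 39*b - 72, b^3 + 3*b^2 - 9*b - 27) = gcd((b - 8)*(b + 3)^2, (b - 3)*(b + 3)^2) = b^2 + 6*b + 9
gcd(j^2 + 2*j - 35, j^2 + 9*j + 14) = j + 7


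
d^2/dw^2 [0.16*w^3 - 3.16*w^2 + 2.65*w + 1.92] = 0.96*w - 6.32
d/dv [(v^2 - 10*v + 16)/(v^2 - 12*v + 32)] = -2/(v^2 - 8*v + 16)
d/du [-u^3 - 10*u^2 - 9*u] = -3*u^2 - 20*u - 9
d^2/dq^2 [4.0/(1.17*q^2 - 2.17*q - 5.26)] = (10.9512*q^2 - 20.3112*q - 4.0*(2.34*q - 2.17)*(4.68*q - 4.34) - 49.2336)/(-1.17*q^2 + 2.17*q + 5.26)^3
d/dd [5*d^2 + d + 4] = 10*d + 1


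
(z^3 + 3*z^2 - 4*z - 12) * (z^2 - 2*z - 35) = z^5 + z^4 - 45*z^3 - 109*z^2 + 164*z + 420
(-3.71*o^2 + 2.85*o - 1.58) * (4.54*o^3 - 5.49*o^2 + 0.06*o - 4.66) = -16.8434*o^5 + 33.3069*o^4 - 23.0423*o^3 + 26.1338*o^2 - 13.3758*o + 7.3628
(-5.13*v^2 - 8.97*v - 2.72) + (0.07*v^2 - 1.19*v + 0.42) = -5.06*v^2 - 10.16*v - 2.3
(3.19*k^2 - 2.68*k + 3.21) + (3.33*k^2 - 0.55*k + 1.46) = 6.52*k^2 - 3.23*k + 4.67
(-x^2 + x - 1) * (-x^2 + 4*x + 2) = x^4 - 5*x^3 + 3*x^2 - 2*x - 2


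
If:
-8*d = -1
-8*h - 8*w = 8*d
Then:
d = 1/8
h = -w - 1/8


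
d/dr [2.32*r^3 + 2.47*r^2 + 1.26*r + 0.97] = 6.96*r^2 + 4.94*r + 1.26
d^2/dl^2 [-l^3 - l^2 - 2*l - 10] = -6*l - 2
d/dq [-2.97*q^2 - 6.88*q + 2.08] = -5.94*q - 6.88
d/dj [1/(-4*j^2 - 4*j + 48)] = (2*j + 1)/(4*(j^2 + j - 12)^2)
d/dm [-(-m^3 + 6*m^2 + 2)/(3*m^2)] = (m^3 + 4)/(3*m^3)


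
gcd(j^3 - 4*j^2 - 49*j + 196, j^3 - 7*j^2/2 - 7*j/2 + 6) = j - 4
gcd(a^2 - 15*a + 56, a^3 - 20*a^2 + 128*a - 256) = a - 8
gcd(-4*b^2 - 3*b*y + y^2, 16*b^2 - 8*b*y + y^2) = -4*b + y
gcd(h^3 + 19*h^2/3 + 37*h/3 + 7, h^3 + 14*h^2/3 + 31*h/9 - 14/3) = h^2 + 16*h/3 + 7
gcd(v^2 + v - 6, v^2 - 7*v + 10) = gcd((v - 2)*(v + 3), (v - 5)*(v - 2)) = v - 2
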